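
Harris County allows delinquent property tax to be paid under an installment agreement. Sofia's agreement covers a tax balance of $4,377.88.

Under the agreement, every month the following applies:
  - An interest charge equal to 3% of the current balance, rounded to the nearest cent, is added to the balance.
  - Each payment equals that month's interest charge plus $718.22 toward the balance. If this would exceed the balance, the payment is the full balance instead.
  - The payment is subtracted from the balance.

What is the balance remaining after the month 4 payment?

Month 1: $4,377.88 +$131.34 interest = $4,509.22; pay $849.56 → $3,659.66
Month 2: $3,659.66 +$109.79 interest = $3,769.45; pay $828.01 → $2,941.44
Month 3: $2,941.44 +$88.24 interest = $3,029.68; pay $806.46 → $2,223.22
Month 4: $2,223.22 +$66.70 interest = $2,289.92; pay $784.92 → $1,505.00

$1,505.00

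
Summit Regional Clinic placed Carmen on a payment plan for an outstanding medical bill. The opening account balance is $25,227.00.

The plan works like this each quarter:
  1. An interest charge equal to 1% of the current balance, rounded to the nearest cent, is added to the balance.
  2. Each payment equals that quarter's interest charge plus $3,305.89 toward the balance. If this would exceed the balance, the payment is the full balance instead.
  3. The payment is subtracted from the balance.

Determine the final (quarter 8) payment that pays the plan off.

Quarter 1: opening $25,227.00; interest $252.27 → $25,479.27; payment $3,558.16; balance $21,921.11
Quarter 2: opening $21,921.11; interest $219.21 → $22,140.32; payment $3,525.10; balance $18,615.22
Quarter 3: opening $18,615.22; interest $186.15 → $18,801.37; payment $3,492.04; balance $15,309.33
Quarter 4: opening $15,309.33; interest $153.09 → $15,462.42; payment $3,458.98; balance $12,003.44
Quarter 5: opening $12,003.44; interest $120.03 → $12,123.47; payment $3,425.92; balance $8,697.55
Quarter 6: opening $8,697.55; interest $86.98 → $8,784.53; payment $3,392.87; balance $5,391.66
Quarter 7: opening $5,391.66; interest $53.92 → $5,445.58; payment $3,359.81; balance $2,085.77
Quarter 8: opening $2,085.77; interest $20.86 → $2,106.63; payment $2,106.63; balance $0.00

$2,106.63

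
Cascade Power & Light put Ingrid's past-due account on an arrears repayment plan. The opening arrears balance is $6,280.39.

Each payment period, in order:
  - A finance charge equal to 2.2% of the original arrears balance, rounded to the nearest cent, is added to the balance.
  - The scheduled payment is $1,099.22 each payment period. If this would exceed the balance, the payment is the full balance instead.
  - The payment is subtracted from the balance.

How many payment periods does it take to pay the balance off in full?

7

# | Opening | Interest | Payment | End bal
1 | $6,280.39 | $138.17 | $1,099.22 | $5,319.34
2 | $5,319.34 | $138.17 | $1,099.22 | $4,358.29
3 | $4,358.29 | $138.17 | $1,099.22 | $3,397.24
4 | $3,397.24 | $138.17 | $1,099.22 | $2,436.19
5 | $2,436.19 | $138.17 | $1,099.22 | $1,475.14
6 | $1,475.14 | $138.17 | $1,099.22 | $514.09
7 | $514.09 | $138.17 | $652.26 | $0.00
Balance reaches $0.00 in payment period 7.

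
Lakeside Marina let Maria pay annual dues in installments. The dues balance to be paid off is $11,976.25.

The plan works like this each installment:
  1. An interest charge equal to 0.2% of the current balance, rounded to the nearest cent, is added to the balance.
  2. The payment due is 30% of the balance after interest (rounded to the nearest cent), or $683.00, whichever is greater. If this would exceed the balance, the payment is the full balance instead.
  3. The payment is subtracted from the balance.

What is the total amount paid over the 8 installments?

# | Opening | Interest | Payment | End bal
1 | $11,976.25 | $23.95 | $3,600.06 | $8,400.14
2 | $8,400.14 | $16.80 | $2,525.08 | $5,891.86
3 | $5,891.86 | $11.78 | $1,771.09 | $4,132.55
4 | $4,132.55 | $8.27 | $1,242.25 | $2,898.57
5 | $2,898.57 | $5.80 | $871.31 | $2,033.06
6 | $2,033.06 | $4.07 | $683.00 | $1,354.13
7 | $1,354.13 | $2.71 | $683.00 | $673.84
8 | $673.84 | $1.35 | $675.19 | $0.00
Total paid: $12,050.98

$12,050.98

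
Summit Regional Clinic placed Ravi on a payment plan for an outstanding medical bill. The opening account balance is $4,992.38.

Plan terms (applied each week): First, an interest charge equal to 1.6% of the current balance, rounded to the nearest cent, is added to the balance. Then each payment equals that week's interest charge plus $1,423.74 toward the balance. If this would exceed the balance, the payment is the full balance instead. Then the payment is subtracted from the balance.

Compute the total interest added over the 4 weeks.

# | Opening | Interest | Payment | End bal
1 | $4,992.38 | $79.88 | $1,503.62 | $3,568.64
2 | $3,568.64 | $57.10 | $1,480.84 | $2,144.90
3 | $2,144.90 | $34.32 | $1,458.06 | $721.16
4 | $721.16 | $11.54 | $732.70 | $0.00
Total interest: $79.88 + $57.10 + $34.32 + $11.54 = $182.84

$182.84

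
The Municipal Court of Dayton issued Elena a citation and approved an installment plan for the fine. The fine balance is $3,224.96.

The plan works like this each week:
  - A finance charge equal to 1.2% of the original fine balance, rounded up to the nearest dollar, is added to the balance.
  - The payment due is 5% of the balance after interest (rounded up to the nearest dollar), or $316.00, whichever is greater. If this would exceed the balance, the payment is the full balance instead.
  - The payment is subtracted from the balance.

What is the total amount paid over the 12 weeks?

Week 1: opening $3,224.96; interest $39.00 → $3,263.96; payment $316.00; balance $2,947.96
Week 2: opening $2,947.96; interest $39.00 → $2,986.96; payment $316.00; balance $2,670.96
Week 3: opening $2,670.96; interest $39.00 → $2,709.96; payment $316.00; balance $2,393.96
Week 4: opening $2,393.96; interest $39.00 → $2,432.96; payment $316.00; balance $2,116.96
Week 5: opening $2,116.96; interest $39.00 → $2,155.96; payment $316.00; balance $1,839.96
Week 6: opening $1,839.96; interest $39.00 → $1,878.96; payment $316.00; balance $1,562.96
Week 7: opening $1,562.96; interest $39.00 → $1,601.96; payment $316.00; balance $1,285.96
Week 8: opening $1,285.96; interest $39.00 → $1,324.96; payment $316.00; balance $1,008.96
Week 9: opening $1,008.96; interest $39.00 → $1,047.96; payment $316.00; balance $731.96
Week 10: opening $731.96; interest $39.00 → $770.96; payment $316.00; balance $454.96
Week 11: opening $454.96; interest $39.00 → $493.96; payment $316.00; balance $177.96
Week 12: opening $177.96; interest $39.00 → $216.96; payment $216.96; balance $0.00
Total paid: $3,692.96

$3,692.96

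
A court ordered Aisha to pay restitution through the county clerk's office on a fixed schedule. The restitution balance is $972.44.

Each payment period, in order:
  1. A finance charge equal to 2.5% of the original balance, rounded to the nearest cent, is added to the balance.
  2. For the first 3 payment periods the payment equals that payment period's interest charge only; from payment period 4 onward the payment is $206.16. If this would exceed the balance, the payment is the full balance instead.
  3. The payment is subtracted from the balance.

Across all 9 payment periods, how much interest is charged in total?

# | Opening | Interest | Payment | End bal
1 | $972.44 | $24.31 | $24.31 | $972.44
2 | $972.44 | $24.31 | $24.31 | $972.44
3 | $972.44 | $24.31 | $24.31 | $972.44
4 | $972.44 | $24.31 | $206.16 | $790.59
5 | $790.59 | $24.31 | $206.16 | $608.74
6 | $608.74 | $24.31 | $206.16 | $426.89
7 | $426.89 | $24.31 | $206.16 | $245.04
8 | $245.04 | $24.31 | $206.16 | $63.19
9 | $63.19 | $24.31 | $87.50 | $0.00
Total interest: $24.31 + $24.31 + $24.31 + $24.31 + $24.31 + $24.31 + $24.31 + $24.31 + $24.31 = $218.79

$218.79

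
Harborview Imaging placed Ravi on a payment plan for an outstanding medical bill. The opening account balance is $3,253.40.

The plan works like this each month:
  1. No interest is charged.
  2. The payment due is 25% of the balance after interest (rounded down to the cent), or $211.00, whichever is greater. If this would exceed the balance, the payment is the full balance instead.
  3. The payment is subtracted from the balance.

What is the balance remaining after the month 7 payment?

$350.05

Month 1: $3,253.40 − $813.35 → $2,440.05
Month 2: $2,440.05 − $610.01 → $1,830.04
Month 3: $1,830.04 − $457.51 → $1,372.53
Month 4: $1,372.53 − $343.13 → $1,029.40
Month 5: $1,029.40 − $257.35 → $772.05
Month 6: $772.05 − $211.00 → $561.05
Month 7: $561.05 − $211.00 → $350.05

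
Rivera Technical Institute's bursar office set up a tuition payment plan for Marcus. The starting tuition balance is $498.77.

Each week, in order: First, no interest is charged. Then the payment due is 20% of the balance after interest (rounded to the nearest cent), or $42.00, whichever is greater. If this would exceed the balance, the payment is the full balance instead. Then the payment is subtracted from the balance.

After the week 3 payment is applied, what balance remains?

$255.38

# | Opening | Payment | End bal
1 | $498.77 | $99.75 | $399.02
2 | $399.02 | $79.80 | $319.22
3 | $319.22 | $63.84 | $255.38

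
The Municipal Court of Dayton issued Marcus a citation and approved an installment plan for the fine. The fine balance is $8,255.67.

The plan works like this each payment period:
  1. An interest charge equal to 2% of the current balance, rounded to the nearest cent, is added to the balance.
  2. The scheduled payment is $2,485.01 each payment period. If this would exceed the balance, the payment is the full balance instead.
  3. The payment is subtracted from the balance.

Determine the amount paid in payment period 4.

$1,178.98

Payment period 1: opening $8,255.67; interest $165.11 → $8,420.78; payment $2,485.01; balance $5,935.77
Payment period 2: opening $5,935.77; interest $118.72 → $6,054.49; payment $2,485.01; balance $3,569.48
Payment period 3: opening $3,569.48; interest $71.39 → $3,640.87; payment $2,485.01; balance $1,155.86
Payment period 4: opening $1,155.86; interest $23.12 → $1,178.98; payment $1,178.98; balance $0.00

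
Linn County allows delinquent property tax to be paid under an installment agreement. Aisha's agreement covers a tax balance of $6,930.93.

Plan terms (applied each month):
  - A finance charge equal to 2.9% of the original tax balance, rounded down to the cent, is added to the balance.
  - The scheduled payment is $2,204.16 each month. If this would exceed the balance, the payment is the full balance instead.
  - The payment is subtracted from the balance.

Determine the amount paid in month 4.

$1,122.41

# | Opening | Interest | Payment | End bal
1 | $6,930.93 | $200.99 | $2,204.16 | $4,927.76
2 | $4,927.76 | $200.99 | $2,204.16 | $2,924.59
3 | $2,924.59 | $200.99 | $2,204.16 | $921.42
4 | $921.42 | $200.99 | $1,122.41 | $0.00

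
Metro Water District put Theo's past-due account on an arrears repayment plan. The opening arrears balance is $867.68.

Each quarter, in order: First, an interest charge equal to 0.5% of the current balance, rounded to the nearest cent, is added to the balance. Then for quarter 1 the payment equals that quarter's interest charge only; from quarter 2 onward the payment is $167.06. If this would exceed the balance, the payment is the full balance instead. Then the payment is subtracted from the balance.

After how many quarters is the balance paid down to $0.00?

7

Quarter 1: opening $867.68; interest $4.34 → $872.02; payment $4.34; balance $867.68
Quarter 2: opening $867.68; interest $4.34 → $872.02; payment $167.06; balance $704.96
Quarter 3: opening $704.96; interest $3.52 → $708.48; payment $167.06; balance $541.42
Quarter 4: opening $541.42; interest $2.71 → $544.13; payment $167.06; balance $377.07
Quarter 5: opening $377.07; interest $1.89 → $378.96; payment $167.06; balance $211.90
Quarter 6: opening $211.90; interest $1.06 → $212.96; payment $167.06; balance $45.90
Quarter 7: opening $45.90; interest $0.23 → $46.13; payment $46.13; balance $0.00
Balance reaches $0.00 in quarter 7.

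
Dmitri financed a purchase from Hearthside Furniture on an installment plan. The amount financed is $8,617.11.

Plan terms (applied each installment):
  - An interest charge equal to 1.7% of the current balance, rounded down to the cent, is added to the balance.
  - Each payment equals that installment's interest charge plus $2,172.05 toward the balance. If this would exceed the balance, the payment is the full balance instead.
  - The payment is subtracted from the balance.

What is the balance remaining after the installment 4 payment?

# | Opening | Interest | Payment | End bal
1 | $8,617.11 | $146.49 | $2,318.54 | $6,445.06
2 | $6,445.06 | $109.56 | $2,281.61 | $4,273.01
3 | $4,273.01 | $72.64 | $2,244.69 | $2,100.96
4 | $2,100.96 | $35.71 | $2,136.67 | $0.00

$0.00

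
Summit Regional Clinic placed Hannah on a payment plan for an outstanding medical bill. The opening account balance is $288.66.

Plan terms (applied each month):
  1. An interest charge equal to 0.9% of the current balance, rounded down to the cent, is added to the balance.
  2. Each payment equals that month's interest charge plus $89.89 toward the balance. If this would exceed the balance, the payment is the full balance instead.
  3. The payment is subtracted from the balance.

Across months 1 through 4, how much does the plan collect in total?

$294.17

# | Opening | Interest | Payment | End bal
1 | $288.66 | $2.59 | $92.48 | $198.77
2 | $198.77 | $1.78 | $91.67 | $108.88
3 | $108.88 | $0.97 | $90.86 | $18.99
4 | $18.99 | $0.17 | $19.16 | $0.00
Total paid: $294.17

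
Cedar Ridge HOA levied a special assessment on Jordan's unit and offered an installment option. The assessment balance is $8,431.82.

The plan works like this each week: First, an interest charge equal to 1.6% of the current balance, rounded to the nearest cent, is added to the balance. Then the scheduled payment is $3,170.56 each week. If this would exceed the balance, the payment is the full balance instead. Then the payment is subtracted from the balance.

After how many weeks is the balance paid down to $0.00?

Week 1: $8,431.82 +$134.91 interest = $8,566.73; pay $3,170.56 → $5,396.17
Week 2: $5,396.17 +$86.34 interest = $5,482.51; pay $3,170.56 → $2,311.95
Week 3: $2,311.95 +$36.99 interest = $2,348.94; pay $2,348.94 → $0.00
Balance reaches $0.00 in week 3.

3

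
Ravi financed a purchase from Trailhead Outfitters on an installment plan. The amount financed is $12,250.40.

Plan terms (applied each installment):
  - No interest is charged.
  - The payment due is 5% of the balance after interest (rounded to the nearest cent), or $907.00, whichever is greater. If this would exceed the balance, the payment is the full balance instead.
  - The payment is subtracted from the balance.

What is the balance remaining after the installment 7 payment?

$5,901.40

Installment 1: opening $12,250.40; payment $907.00; balance $11,343.40
Installment 2: opening $11,343.40; payment $907.00; balance $10,436.40
Installment 3: opening $10,436.40; payment $907.00; balance $9,529.40
Installment 4: opening $9,529.40; payment $907.00; balance $8,622.40
Installment 5: opening $8,622.40; payment $907.00; balance $7,715.40
Installment 6: opening $7,715.40; payment $907.00; balance $6,808.40
Installment 7: opening $6,808.40; payment $907.00; balance $5,901.40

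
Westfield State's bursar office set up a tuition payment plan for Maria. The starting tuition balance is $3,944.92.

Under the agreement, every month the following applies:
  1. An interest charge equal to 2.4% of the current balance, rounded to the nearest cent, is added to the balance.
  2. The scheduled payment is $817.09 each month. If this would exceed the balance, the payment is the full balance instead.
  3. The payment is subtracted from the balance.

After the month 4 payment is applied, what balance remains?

Month 1: opening $3,944.92; interest $94.68 → $4,039.60; payment $817.09; balance $3,222.51
Month 2: opening $3,222.51; interest $77.34 → $3,299.85; payment $817.09; balance $2,482.76
Month 3: opening $2,482.76; interest $59.59 → $2,542.35; payment $817.09; balance $1,725.26
Month 4: opening $1,725.26; interest $41.41 → $1,766.67; payment $817.09; balance $949.58

$949.58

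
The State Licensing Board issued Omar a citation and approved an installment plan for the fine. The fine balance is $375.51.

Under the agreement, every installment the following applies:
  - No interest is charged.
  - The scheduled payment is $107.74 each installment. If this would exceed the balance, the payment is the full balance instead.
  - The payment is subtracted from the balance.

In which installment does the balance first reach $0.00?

Installment 1: opening $375.51; payment $107.74; balance $267.77
Installment 2: opening $267.77; payment $107.74; balance $160.03
Installment 3: opening $160.03; payment $107.74; balance $52.29
Installment 4: opening $52.29; payment $52.29; balance $0.00
Balance reaches $0.00 in installment 4.

4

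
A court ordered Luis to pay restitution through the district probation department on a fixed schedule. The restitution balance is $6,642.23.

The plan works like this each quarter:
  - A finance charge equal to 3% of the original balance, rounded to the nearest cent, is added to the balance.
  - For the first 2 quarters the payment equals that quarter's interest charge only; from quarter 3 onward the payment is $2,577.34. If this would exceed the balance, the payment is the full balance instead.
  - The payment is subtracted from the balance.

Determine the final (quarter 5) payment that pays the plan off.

$2,085.36

Quarter 1: $6,642.23 +$199.27 interest = $6,841.50; pay $199.27 → $6,642.23
Quarter 2: $6,642.23 +$199.27 interest = $6,841.50; pay $199.27 → $6,642.23
Quarter 3: $6,642.23 +$199.27 interest = $6,841.50; pay $2,577.34 → $4,264.16
Quarter 4: $4,264.16 +$199.27 interest = $4,463.43; pay $2,577.34 → $1,886.09
Quarter 5: $1,886.09 +$199.27 interest = $2,085.36; pay $2,085.36 → $0.00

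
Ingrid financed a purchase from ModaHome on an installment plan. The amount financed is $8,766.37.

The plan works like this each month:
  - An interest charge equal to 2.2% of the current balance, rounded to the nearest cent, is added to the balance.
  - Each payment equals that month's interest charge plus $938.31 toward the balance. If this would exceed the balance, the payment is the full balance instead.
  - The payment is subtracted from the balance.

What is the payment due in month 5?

$1,048.60

Month 1: $8,766.37 +$192.86 interest = $8,959.23; pay $1,131.17 → $7,828.06
Month 2: $7,828.06 +$172.22 interest = $8,000.28; pay $1,110.53 → $6,889.75
Month 3: $6,889.75 +$151.57 interest = $7,041.32; pay $1,089.88 → $5,951.44
Month 4: $5,951.44 +$130.93 interest = $6,082.37; pay $1,069.24 → $5,013.13
Month 5: $5,013.13 +$110.29 interest = $5,123.42; pay $1,048.60 → $4,074.82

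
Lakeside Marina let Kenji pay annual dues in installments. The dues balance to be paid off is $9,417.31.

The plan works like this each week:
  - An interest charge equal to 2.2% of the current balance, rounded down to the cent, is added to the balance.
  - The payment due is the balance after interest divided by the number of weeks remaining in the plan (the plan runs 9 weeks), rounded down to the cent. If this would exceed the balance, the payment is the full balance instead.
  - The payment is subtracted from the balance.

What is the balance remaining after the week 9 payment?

Week 1: $9,417.31 +$207.18 interest = $9,624.49; pay $1,069.38 → $8,555.11
Week 2: $8,555.11 +$188.21 interest = $8,743.32; pay $1,092.91 → $7,650.41
Week 3: $7,650.41 +$168.30 interest = $7,818.71; pay $1,116.95 → $6,701.76
Week 4: $6,701.76 +$147.43 interest = $6,849.19; pay $1,141.53 → $5,707.66
Week 5: $5,707.66 +$125.56 interest = $5,833.22; pay $1,166.64 → $4,666.58
Week 6: $4,666.58 +$102.66 interest = $4,769.24; pay $1,192.31 → $3,576.93
Week 7: $3,576.93 +$78.69 interest = $3,655.62; pay $1,218.54 → $2,437.08
Week 8: $2,437.08 +$53.61 interest = $2,490.69; pay $1,245.34 → $1,245.35
Week 9: $1,245.35 +$27.39 interest = $1,272.74; pay $1,272.74 → $0.00

$0.00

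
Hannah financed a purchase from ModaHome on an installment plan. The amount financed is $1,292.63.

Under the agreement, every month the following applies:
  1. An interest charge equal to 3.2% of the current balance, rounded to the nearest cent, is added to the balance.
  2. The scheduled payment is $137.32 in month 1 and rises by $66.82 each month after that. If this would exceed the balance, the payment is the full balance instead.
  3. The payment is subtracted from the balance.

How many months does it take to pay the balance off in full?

Month 1: opening $1,292.63; interest $41.36 → $1,333.99; payment $137.32; balance $1,196.67
Month 2: opening $1,196.67; interest $38.29 → $1,234.96; payment $204.14; balance $1,030.82
Month 3: opening $1,030.82; interest $32.99 → $1,063.81; payment $270.96; balance $792.85
Month 4: opening $792.85; interest $25.37 → $818.22; payment $337.78; balance $480.44
Month 5: opening $480.44; interest $15.37 → $495.81; payment $404.60; balance $91.21
Month 6: opening $91.21; interest $2.92 → $94.13; payment $94.13; balance $0.00
Balance reaches $0.00 in month 6.

6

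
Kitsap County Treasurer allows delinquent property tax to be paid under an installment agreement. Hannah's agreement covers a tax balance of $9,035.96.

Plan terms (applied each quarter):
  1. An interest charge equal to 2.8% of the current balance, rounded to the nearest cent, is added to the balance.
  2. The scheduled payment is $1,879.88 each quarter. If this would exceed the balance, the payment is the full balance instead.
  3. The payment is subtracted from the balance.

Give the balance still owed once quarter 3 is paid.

$4,017.41

# | Opening | Interest | Payment | End bal
1 | $9,035.96 | $253.01 | $1,879.88 | $7,409.09
2 | $7,409.09 | $207.45 | $1,879.88 | $5,736.66
3 | $5,736.66 | $160.63 | $1,879.88 | $4,017.41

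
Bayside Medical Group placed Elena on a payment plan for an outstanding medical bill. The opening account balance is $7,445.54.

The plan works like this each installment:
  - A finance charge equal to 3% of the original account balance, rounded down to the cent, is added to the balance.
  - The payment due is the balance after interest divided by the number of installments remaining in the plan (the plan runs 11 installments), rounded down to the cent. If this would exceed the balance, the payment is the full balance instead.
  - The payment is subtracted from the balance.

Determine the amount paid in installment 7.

Installment 1: $7,445.54 +$223.36 interest = $7,668.90; pay $697.17 → $6,971.73
Installment 2: $6,971.73 +$223.36 interest = $7,195.09; pay $719.50 → $6,475.59
Installment 3: $6,475.59 +$223.36 interest = $6,698.95; pay $744.32 → $5,954.63
Installment 4: $5,954.63 +$223.36 interest = $6,177.99; pay $772.24 → $5,405.75
Installment 5: $5,405.75 +$223.36 interest = $5,629.11; pay $804.15 → $4,824.96
Installment 6: $4,824.96 +$223.36 interest = $5,048.32; pay $841.38 → $4,206.94
Installment 7: $4,206.94 +$223.36 interest = $4,430.30; pay $886.06 → $3,544.24

$886.06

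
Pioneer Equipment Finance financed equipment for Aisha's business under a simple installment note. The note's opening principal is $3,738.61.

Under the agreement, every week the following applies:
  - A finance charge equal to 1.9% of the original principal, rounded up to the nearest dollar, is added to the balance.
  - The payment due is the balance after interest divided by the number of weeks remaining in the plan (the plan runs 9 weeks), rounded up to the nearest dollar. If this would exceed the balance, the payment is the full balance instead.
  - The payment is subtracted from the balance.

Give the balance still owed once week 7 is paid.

$1,020.61

# | Opening | Interest | Payment | End bal
1 | $3,738.61 | $72.00 | $424.00 | $3,386.61
2 | $3,386.61 | $72.00 | $433.00 | $3,025.61
3 | $3,025.61 | $72.00 | $443.00 | $2,654.61
4 | $2,654.61 | $72.00 | $455.00 | $2,271.61
5 | $2,271.61 | $72.00 | $469.00 | $1,874.61
6 | $1,874.61 | $72.00 | $487.00 | $1,459.61
7 | $1,459.61 | $72.00 | $511.00 | $1,020.61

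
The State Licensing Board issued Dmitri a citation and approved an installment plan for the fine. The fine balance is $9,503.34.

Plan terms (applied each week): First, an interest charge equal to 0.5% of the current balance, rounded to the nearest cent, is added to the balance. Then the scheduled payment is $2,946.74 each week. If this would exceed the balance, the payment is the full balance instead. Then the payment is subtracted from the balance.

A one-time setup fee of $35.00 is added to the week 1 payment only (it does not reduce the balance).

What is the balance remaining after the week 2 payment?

$3,690.40

# | Opening | Interest | Payment | Fee | End bal
1 | $9,503.34 | $47.52 | $2,946.74 | $35.00 | $6,604.12
2 | $6,604.12 | $33.02 | $2,946.74 | — | $3,690.40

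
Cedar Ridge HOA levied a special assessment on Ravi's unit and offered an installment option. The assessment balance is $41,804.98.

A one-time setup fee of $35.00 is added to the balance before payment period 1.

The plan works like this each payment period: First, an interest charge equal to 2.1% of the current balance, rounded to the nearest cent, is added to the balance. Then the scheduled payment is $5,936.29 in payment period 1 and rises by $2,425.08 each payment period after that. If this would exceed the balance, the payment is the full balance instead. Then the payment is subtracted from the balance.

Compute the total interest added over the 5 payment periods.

Payment period 1: $41,839.98 +$878.64 interest = $42,718.62; pay $5,936.29 → $36,782.33
Payment period 2: $36,782.33 +$772.43 interest = $37,554.76; pay $8,361.37 → $29,193.39
Payment period 3: $29,193.39 +$613.06 interest = $29,806.45; pay $10,786.45 → $19,020.00
Payment period 4: $19,020.00 +$399.42 interest = $19,419.42; pay $13,211.53 → $6,207.89
Payment period 5: $6,207.89 +$130.37 interest = $6,338.26; pay $6,338.26 → $0.00
Total interest: $878.64 + $772.43 + $613.06 + $399.42 + $130.37 = $2,793.92

$2,793.92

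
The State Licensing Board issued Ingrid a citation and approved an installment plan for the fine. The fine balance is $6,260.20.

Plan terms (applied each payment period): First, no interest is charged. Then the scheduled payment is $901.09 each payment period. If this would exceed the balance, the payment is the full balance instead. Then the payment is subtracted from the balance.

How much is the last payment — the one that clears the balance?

$853.66

Payment period 1: opening $6,260.20; payment $901.09; balance $5,359.11
Payment period 2: opening $5,359.11; payment $901.09; balance $4,458.02
Payment period 3: opening $4,458.02; payment $901.09; balance $3,556.93
Payment period 4: opening $3,556.93; payment $901.09; balance $2,655.84
Payment period 5: opening $2,655.84; payment $901.09; balance $1,754.75
Payment period 6: opening $1,754.75; payment $901.09; balance $853.66
Payment period 7: opening $853.66; payment $853.66; balance $0.00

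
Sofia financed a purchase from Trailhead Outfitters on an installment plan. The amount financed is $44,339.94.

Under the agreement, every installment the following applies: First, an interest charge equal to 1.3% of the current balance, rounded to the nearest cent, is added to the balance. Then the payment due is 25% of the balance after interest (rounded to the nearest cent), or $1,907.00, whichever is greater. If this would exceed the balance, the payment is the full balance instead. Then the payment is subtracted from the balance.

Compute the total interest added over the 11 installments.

$2,242.15

# | Opening | Interest | Payment | End bal
1 | $44,339.94 | $576.42 | $11,229.09 | $33,687.27
2 | $33,687.27 | $437.93 | $8,531.30 | $25,593.90
3 | $25,593.90 | $332.72 | $6,481.66 | $19,444.96
4 | $19,444.96 | $252.78 | $4,924.44 | $14,773.30
5 | $14,773.30 | $192.05 | $3,741.34 | $11,224.01
6 | $11,224.01 | $145.91 | $2,842.48 | $8,527.44
7 | $8,527.44 | $110.86 | $2,159.58 | $6,478.72
8 | $6,478.72 | $84.22 | $1,907.00 | $4,655.94
9 | $4,655.94 | $60.53 | $1,907.00 | $2,809.47
10 | $2,809.47 | $36.52 | $1,907.00 | $938.99
11 | $938.99 | $12.21 | $951.20 | $0.00
Total interest: $576.42 + $437.93 + $332.72 + $252.78 + $192.05 + $145.91 + $110.86 + $84.22 + $60.53 + $36.52 + $12.21 = $2,242.15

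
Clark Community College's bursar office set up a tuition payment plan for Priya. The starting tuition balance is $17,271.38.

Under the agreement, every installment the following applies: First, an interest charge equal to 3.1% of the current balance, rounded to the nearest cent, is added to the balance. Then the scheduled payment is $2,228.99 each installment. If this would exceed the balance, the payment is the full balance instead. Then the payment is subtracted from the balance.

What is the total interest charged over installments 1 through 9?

Installment 1: opening $17,271.38; interest $535.41 → $17,806.79; payment $2,228.99; balance $15,577.80
Installment 2: opening $15,577.80; interest $482.91 → $16,060.71; payment $2,228.99; balance $13,831.72
Installment 3: opening $13,831.72; interest $428.78 → $14,260.50; payment $2,228.99; balance $12,031.51
Installment 4: opening $12,031.51; interest $372.98 → $12,404.49; payment $2,228.99; balance $10,175.50
Installment 5: opening $10,175.50; interest $315.44 → $10,490.94; payment $2,228.99; balance $8,261.95
Installment 6: opening $8,261.95; interest $256.12 → $8,518.07; payment $2,228.99; balance $6,289.08
Installment 7: opening $6,289.08; interest $194.96 → $6,484.04; payment $2,228.99; balance $4,255.05
Installment 8: opening $4,255.05; interest $131.91 → $4,386.96; payment $2,228.99; balance $2,157.97
Installment 9: opening $2,157.97; interest $66.90 → $2,224.87; payment $2,224.87; balance $0.00
Total interest: $535.41 + $482.91 + $428.78 + $372.98 + $315.44 + $256.12 + $194.96 + $131.91 + $66.90 = $2,785.41

$2,785.41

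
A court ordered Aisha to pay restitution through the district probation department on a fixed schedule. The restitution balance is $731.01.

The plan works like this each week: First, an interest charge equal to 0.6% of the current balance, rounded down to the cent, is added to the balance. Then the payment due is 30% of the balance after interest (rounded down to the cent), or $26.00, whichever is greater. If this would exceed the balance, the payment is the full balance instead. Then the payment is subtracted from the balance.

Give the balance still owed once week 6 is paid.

$89.14

Week 1: opening $731.01; interest $4.38 → $735.39; payment $220.61; balance $514.78
Week 2: opening $514.78; interest $3.08 → $517.86; payment $155.35; balance $362.51
Week 3: opening $362.51; interest $2.17 → $364.68; payment $109.40; balance $255.28
Week 4: opening $255.28; interest $1.53 → $256.81; payment $77.04; balance $179.77
Week 5: opening $179.77; interest $1.07 → $180.84; payment $54.25; balance $126.59
Week 6: opening $126.59; interest $0.75 → $127.34; payment $38.20; balance $89.14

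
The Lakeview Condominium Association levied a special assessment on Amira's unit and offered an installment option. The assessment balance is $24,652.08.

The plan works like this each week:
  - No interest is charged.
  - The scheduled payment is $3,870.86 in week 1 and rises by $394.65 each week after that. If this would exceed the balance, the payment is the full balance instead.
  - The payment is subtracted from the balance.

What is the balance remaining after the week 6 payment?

$0.00

Week 1: $24,652.08 − $3,870.86 → $20,781.22
Week 2: $20,781.22 − $4,265.51 → $16,515.71
Week 3: $16,515.71 − $4,660.16 → $11,855.55
Week 4: $11,855.55 − $5,054.81 → $6,800.74
Week 5: $6,800.74 − $5,449.46 → $1,351.28
Week 6: $1,351.28 − $1,351.28 → $0.00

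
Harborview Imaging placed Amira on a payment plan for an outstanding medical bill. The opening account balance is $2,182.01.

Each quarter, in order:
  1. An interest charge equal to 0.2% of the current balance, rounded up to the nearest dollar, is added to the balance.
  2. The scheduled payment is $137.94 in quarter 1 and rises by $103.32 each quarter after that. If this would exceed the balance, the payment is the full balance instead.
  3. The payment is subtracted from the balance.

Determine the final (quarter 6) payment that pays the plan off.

Quarter 1: $2,182.01 +$5.00 interest = $2,187.01; pay $137.94 → $2,049.07
Quarter 2: $2,049.07 +$5.00 interest = $2,054.07; pay $241.26 → $1,812.81
Quarter 3: $1,812.81 +$4.00 interest = $1,816.81; pay $344.58 → $1,472.23
Quarter 4: $1,472.23 +$3.00 interest = $1,475.23; pay $447.90 → $1,027.33
Quarter 5: $1,027.33 +$3.00 interest = $1,030.33; pay $551.22 → $479.11
Quarter 6: $479.11 +$1.00 interest = $480.11; pay $480.11 → $0.00

$480.11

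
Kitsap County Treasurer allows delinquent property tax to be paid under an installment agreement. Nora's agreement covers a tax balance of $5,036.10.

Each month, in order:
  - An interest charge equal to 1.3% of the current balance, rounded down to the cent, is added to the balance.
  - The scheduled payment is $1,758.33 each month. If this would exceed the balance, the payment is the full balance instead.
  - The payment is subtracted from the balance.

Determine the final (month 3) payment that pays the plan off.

$1,649.52

Month 1: opening $5,036.10; interest $65.46 → $5,101.56; payment $1,758.33; balance $3,343.23
Month 2: opening $3,343.23; interest $43.46 → $3,386.69; payment $1,758.33; balance $1,628.36
Month 3: opening $1,628.36; interest $21.16 → $1,649.52; payment $1,649.52; balance $0.00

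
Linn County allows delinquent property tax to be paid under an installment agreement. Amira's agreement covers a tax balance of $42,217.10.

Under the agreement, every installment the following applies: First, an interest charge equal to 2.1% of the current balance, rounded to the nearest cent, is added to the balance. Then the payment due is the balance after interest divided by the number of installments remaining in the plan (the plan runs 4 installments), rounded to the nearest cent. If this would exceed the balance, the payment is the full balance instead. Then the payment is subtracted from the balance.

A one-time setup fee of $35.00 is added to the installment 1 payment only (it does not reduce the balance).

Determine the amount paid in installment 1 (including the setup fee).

$10,810.92

# | Opening | Interest | Payment | Fee | End bal
1 | $42,217.10 | $886.56 | $10,775.92 | $35.00 | $32,327.74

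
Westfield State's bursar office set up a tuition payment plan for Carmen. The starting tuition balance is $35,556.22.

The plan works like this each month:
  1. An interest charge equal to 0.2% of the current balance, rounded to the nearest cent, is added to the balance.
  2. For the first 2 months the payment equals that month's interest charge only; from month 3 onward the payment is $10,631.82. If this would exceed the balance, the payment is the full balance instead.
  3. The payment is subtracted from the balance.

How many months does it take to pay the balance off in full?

Month 1: opening $35,556.22; interest $71.11 → $35,627.33; payment $71.11; balance $35,556.22
Month 2: opening $35,556.22; interest $71.11 → $35,627.33; payment $71.11; balance $35,556.22
Month 3: opening $35,556.22; interest $71.11 → $35,627.33; payment $10,631.82; balance $24,995.51
Month 4: opening $24,995.51; interest $49.99 → $25,045.50; payment $10,631.82; balance $14,413.68
Month 5: opening $14,413.68; interest $28.83 → $14,442.51; payment $10,631.82; balance $3,810.69
Month 6: opening $3,810.69; interest $7.62 → $3,818.31; payment $3,818.31; balance $0.00
Balance reaches $0.00 in month 6.

6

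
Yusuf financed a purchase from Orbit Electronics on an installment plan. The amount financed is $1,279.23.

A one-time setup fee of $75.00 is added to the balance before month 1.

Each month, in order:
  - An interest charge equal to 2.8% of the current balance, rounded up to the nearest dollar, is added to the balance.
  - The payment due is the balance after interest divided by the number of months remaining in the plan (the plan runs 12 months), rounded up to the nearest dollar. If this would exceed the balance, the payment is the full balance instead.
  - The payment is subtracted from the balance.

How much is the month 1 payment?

$117.00

# | Opening | Interest | Payment | End bal
1 | $1,354.23 | $38.00 | $117.00 | $1,275.23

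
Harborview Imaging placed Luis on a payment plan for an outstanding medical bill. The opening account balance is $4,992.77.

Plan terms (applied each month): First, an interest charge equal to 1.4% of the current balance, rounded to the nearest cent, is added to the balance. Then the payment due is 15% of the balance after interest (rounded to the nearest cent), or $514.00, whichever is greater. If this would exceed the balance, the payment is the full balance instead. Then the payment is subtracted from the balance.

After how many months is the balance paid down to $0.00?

10

# | Opening | Interest | Payment | End bal
1 | $4,992.77 | $69.90 | $759.40 | $4,303.27
2 | $4,303.27 | $60.25 | $654.53 | $3,708.99
3 | $3,708.99 | $51.93 | $564.14 | $3,196.78
4 | $3,196.78 | $44.75 | $514.00 | $2,727.53
5 | $2,727.53 | $38.19 | $514.00 | $2,251.72
6 | $2,251.72 | $31.52 | $514.00 | $1,769.24
7 | $1,769.24 | $24.77 | $514.00 | $1,280.01
8 | $1,280.01 | $17.92 | $514.00 | $783.93
9 | $783.93 | $10.98 | $514.00 | $280.91
10 | $280.91 | $3.93 | $284.84 | $0.00
Balance reaches $0.00 in month 10.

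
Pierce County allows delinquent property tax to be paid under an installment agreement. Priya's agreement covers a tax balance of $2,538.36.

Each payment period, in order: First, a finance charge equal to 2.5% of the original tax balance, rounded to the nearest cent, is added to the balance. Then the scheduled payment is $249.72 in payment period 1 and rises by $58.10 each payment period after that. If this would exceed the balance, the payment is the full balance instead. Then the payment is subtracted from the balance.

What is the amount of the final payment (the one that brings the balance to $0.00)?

Payment period 1: $2,538.36 +$63.46 interest = $2,601.82; pay $249.72 → $2,352.10
Payment period 2: $2,352.10 +$63.46 interest = $2,415.56; pay $307.82 → $2,107.74
Payment period 3: $2,107.74 +$63.46 interest = $2,171.20; pay $365.92 → $1,805.28
Payment period 4: $1,805.28 +$63.46 interest = $1,868.74; pay $424.02 → $1,444.72
Payment period 5: $1,444.72 +$63.46 interest = $1,508.18; pay $482.12 → $1,026.06
Payment period 6: $1,026.06 +$63.46 interest = $1,089.52; pay $540.22 → $549.30
Payment period 7: $549.30 +$63.46 interest = $612.76; pay $598.32 → $14.44
Payment period 8: $14.44 +$63.46 interest = $77.90; pay $77.90 → $0.00

$77.90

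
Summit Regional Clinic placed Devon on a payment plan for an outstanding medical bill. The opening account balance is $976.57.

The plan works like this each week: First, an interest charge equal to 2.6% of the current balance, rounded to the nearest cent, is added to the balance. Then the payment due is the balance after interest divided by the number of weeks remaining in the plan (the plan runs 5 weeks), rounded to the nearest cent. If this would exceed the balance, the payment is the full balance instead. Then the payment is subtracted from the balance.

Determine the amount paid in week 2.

Week 1: opening $976.57; interest $25.39 → $1,001.96; payment $200.39; balance $801.57
Week 2: opening $801.57; interest $20.84 → $822.41; payment $205.60; balance $616.81

$205.60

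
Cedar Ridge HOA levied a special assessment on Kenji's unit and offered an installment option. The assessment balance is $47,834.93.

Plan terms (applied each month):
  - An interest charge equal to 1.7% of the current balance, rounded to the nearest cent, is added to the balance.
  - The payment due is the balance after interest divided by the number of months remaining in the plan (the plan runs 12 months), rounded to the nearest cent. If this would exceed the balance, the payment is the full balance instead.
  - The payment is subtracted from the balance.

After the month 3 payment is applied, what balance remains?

# | Opening | Interest | Payment | End bal
1 | $47,834.93 | $813.19 | $4,054.01 | $44,594.11
2 | $44,594.11 | $758.10 | $4,122.93 | $41,229.28
3 | $41,229.28 | $700.90 | $4,193.02 | $37,737.16

$37,737.16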